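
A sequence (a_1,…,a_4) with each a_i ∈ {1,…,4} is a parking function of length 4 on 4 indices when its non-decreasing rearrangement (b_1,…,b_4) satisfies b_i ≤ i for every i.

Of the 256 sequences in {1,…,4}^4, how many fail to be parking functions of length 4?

Count = (4+1−4)·(4+1)^{4−1} = 1 · 125 = 125 (Pollak)
Example (4,1,3,3) → sorted (1,3,3,4): b_2=3>2, not a PF.
Total 256; non-PF = 256−125 = 131

131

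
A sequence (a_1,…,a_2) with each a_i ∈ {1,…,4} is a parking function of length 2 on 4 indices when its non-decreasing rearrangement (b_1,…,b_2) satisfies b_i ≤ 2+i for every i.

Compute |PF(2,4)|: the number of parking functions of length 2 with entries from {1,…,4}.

|PF(2,4)| = 3·5^1 = 3×5 = 15 (Pollak)
Example (4,3) → sorted (3,4): b_i ≤ 2+i ∀i, a PF.

15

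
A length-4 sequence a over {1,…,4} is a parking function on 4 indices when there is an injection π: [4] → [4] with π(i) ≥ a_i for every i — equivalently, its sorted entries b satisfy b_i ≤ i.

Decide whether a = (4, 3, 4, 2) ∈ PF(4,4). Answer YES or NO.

NO

Order a: b = (2, 3, 4, 4).
  b_1=2 > 1
  fails at i=1 ⇒ NO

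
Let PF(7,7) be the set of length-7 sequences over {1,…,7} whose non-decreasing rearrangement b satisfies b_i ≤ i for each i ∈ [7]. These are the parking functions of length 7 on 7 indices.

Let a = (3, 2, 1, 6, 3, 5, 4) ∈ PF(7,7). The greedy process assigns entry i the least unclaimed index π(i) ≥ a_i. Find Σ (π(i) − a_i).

4

Σπ = 7·8/2 = 28 (π permutes [7]); Σa = 3+2+1+6+3+5+4 = 24; disp = 28−24 = 4.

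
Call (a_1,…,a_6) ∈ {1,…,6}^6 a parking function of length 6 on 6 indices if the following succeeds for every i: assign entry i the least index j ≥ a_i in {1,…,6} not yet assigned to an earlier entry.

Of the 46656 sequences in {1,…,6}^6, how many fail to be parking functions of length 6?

29849

|PF| = (6+1−6)·(6+1)^{6−1} = 1·16807 = 16807
Check (6,1,4,4,6,1) → sorted (1,1,4,4,6,6): b_3=4>3, not a PF.
Total 46656; non-PF = 46656−16807 = 29849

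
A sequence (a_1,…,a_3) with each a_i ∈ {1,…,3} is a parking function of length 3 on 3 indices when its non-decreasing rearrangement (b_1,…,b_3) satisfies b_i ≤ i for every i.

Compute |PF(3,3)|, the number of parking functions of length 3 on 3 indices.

Count = (3+1−3)·(3+1)^{3−1} = 1 · 16 = 16
One tuple (2,3,1) → sorted (1,2,3): b_i ≤ i ∀i, a PF.

16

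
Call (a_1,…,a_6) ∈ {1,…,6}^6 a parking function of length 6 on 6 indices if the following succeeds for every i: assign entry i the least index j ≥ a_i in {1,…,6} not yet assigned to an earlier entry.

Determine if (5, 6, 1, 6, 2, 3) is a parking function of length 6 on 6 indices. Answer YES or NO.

NO

Sorted: b = (1, 2, 3, 5, 6, 6).
  b_1=1 ≤ 1
  b_2=2 ≤ 2
  b_3=3 ≤ 3
  b_4=5 > 4
  fails at i=4 ⇒ NO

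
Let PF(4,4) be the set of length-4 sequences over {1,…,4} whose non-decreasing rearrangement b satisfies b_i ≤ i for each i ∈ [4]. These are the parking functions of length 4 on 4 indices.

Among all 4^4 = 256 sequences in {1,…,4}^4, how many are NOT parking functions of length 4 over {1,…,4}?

Count = (4+1−4)·(4+1)^{4−1} = 1 · 125 = 125 [KW]
One tuple (3,4,2,3) → sorted (2,3,3,4): b_1=2>1, not a PF.
So 256 − 125 = 131 fail.

131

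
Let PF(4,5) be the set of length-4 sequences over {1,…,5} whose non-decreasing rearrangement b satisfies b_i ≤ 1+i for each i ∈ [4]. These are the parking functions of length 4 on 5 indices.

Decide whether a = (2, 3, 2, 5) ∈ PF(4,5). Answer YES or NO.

Sorted: b = (2, 2, 3, 5).
  b_1=2 ≤ 2
  b_2=2 ≤ 3
  b_3=3 ≤ 4
  b_4=5 ≤ 5
All bounds hold ⇒ YES

YES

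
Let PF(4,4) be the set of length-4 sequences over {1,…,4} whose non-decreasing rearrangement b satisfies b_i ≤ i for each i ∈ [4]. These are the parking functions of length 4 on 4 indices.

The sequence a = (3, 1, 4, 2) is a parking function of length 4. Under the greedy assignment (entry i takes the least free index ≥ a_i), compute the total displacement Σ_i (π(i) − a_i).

Σπ(i) = 1+…+4 = 10; Σa = 3+1+4+2 = 10; disp = 10−10 = 0.

0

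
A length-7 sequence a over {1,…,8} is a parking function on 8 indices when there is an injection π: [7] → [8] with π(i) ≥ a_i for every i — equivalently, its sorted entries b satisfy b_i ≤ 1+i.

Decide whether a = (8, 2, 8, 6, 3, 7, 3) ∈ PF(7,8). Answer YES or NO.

NO

Rearranged: b = (2, 3, 3, 6, 7, 8, 8).
  b_1=2 ≤ 2
  b_2=3 ≤ 3
  b_3=3 ≤ 4
  b_4=6 > 5
  fails at i=4 ⇒ NO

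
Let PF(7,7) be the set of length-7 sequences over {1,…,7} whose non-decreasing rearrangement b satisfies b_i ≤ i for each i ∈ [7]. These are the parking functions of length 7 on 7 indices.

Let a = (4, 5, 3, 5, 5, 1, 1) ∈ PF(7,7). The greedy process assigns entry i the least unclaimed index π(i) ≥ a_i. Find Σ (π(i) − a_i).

4

Σπ = 7·8/2 = 28 (π permutes [7]); Σa = 4+5+3+5+5+1+1 = 24; disp = 28−24 = 4.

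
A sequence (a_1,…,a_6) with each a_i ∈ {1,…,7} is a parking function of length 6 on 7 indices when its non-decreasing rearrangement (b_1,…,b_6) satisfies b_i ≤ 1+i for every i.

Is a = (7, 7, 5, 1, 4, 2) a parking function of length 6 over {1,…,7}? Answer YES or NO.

NO

Sorted: b = (1, 2, 4, 5, 7, 7).
  b_1=1 ≤ 2
  b_2=2 ≤ 3
  b_3=4 ≤ 4
  b_4=5 ≤ 5
  b_5=7 > 6
  fails at i=5 ⇒ NO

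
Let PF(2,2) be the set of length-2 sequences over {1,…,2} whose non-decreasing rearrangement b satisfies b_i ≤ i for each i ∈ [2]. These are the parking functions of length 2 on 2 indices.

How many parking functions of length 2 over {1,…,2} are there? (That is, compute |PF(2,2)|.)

3

#PF = (2+1−2)·(2+1)^{2−1} = 1×3 = 3 (Pollak)
One tuple (1,1) → sorted (1,1): b_i ≤ i ∀i, a PF.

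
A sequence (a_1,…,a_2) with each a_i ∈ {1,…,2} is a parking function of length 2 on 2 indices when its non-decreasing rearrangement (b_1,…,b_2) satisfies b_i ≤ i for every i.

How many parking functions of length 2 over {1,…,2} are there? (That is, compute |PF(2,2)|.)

|PF| = 1·3^1 = 1 · 3 = 3
Check (1,2) → sorted (1,2): b_i ≤ i ∀i, a PF.

3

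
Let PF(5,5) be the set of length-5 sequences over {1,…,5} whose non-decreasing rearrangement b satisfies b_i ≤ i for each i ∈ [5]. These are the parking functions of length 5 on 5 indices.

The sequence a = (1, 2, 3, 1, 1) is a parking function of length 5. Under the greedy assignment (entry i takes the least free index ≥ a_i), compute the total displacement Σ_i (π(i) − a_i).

7

Σπ(i) = 1+…+5 = 15; Σa = 1+2+3+1+1 = 8; disp = 15−8 = 7.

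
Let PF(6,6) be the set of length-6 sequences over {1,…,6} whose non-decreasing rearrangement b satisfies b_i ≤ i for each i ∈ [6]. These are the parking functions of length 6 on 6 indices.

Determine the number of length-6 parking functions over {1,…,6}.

#PF = (7−6)·7^(6−1) = 1 · 16807 = 16807 (Pollak)
One tuple (2,5,4,1,2,2) → sorted (1,2,2,2,4,5): b_i ≤ i ∀i, a PF.

16807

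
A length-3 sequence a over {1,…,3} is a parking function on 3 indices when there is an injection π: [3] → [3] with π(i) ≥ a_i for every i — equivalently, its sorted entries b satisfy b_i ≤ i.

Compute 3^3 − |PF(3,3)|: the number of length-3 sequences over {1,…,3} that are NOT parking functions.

11

|PF(3,3)| = (4−3)·4^(3−1) = 1×16 = 16 [KW]
Example (3,3,2) → sorted (2,3,3): b_1=2>1, not a PF.
3^3 − 16 = 27 − 16 = 11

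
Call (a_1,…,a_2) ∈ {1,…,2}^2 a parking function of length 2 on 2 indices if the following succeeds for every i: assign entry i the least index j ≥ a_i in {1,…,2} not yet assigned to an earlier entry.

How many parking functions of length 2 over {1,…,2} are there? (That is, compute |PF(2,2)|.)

3

|PF| = 1·3^1 = 1·3 = 3 (Pollak)
E.g. (2,1) → sorted (1,2): b_i ≤ i ∀i, a PF.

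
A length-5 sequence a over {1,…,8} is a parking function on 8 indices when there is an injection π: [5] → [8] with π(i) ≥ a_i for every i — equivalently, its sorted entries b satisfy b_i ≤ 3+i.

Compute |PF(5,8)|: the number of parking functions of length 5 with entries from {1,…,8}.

26244

#PF = (9−5)·9^(5−1) = 4·6561 = 26244
E.g. (3,4,2,8,7) → sorted (2,3,4,7,8): b_i ≤ 3+i ∀i, a PF.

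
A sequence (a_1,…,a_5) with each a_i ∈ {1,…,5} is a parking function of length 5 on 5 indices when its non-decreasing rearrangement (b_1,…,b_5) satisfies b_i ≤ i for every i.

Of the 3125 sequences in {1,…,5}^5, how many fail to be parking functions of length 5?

|PF(5,5)| = 1·6^4 = 1·1296 = 1296 (Pollak)
One tuple (3,4,2,5,5) → sorted (2,3,4,5,5): b_1=2>1, not a PF.
So 3125 − 1296 = 1829 fail.

1829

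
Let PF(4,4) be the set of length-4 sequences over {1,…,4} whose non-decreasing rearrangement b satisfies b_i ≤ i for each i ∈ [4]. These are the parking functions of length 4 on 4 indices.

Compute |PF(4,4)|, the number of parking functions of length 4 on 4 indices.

125

Count = (4+1−4)·(4+1)^{4−1} = 1×125 = 125 (Pollak)
Example (2,3,2,1) → sorted (1,2,2,3): b_i ≤ i ∀i, a PF.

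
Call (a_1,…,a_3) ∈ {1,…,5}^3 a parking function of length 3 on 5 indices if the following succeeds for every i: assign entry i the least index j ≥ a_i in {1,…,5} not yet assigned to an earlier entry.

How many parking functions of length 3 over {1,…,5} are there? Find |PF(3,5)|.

|PF(3,5)| = 3·6^2 = 3×36 = 108
Check (4,2,1) → sorted (1,2,4): b_i ≤ 2+i ∀i, a PF.

108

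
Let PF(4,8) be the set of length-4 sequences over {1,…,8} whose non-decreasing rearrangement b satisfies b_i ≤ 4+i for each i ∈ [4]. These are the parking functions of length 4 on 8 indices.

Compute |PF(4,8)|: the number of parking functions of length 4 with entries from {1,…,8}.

3645

|PF(4,8)| = 5·9^3 = 5·729 = 3645
Check (3,4,7,2) → sorted (2,3,4,7): b_i ≤ 4+i ∀i, a PF.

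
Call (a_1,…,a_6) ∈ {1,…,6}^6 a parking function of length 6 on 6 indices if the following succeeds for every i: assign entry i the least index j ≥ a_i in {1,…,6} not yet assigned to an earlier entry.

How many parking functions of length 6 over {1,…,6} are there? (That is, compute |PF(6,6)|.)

16807

#PF = (6−6+1)·(6+1)^(6−1) = 1·16807 = 16807 (Konheim–Weiss)
Example (4,3,1,5,2,2) → sorted (1,2,2,3,4,5): b_i ≤ i ∀i, a PF.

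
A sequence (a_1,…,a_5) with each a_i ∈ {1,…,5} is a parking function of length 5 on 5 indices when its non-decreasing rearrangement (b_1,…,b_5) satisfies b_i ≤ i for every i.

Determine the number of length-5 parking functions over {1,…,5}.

#PF = 1·6^4 = 1×1296 = 1296
E.g. (1,3,3,3,2) → sorted (1,2,3,3,3): b_i ≤ i ∀i, a PF.

1296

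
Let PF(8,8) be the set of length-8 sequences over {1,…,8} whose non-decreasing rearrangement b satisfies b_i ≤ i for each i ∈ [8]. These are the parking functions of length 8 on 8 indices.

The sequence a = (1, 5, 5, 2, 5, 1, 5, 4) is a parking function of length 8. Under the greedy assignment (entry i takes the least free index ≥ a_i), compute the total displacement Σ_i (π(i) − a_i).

Σπ = 8·9/2 = 36 (π permutes [8]); Σa = 1+5+5+2+5+1+5+4 = 28; disp = 36−28 = 8.

8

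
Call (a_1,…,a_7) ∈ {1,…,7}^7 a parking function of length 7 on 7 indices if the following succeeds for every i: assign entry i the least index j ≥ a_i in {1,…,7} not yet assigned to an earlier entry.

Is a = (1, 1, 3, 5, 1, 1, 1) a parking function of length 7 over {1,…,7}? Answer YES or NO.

YES

Order a: b = (1, 1, 1, 1, 1, 3, 5).
  b_1=1 ≤ 1
  b_2=1 ≤ 2
  b_3=1 ≤ 3
  b_4=1 ≤ 4
  b_5=1 ≤ 5
  b_6=3 ≤ 6
  b_7=5 ≤ 7
All bounds hold ⇒ YES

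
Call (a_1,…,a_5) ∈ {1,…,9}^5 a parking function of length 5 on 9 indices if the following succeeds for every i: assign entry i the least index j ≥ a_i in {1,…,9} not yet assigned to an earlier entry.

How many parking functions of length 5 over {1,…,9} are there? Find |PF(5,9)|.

|PF| = (9−5+1)·(9+1)^(5−1) = 5×10000 = 50000 (Pollak)
One tuple (1,4,3,1,8) → sorted (1,1,3,4,8): b_i ≤ 4+i ∀i, a PF.

50000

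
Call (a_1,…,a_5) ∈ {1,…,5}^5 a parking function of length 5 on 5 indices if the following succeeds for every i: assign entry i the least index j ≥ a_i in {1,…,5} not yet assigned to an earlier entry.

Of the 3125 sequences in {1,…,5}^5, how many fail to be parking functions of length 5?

1829

Count = 1·6^4 = 1·1296 = 1296 [KW]
Example (4,5,3,4,1) → sorted (1,3,4,4,5): b_2=3>2, not a PF.
5^5 − 1296 = 3125 − 1296 = 1829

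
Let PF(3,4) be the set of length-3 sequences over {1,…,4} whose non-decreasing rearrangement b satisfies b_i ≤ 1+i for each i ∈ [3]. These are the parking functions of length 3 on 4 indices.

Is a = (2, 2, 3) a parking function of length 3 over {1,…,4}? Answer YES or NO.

YES

Rearranged: b = (2, 2, 3).
  b_1=2 ≤ 2
  b_2=2 ≤ 3
  b_3=3 ≤ 4
All bounds hold ⇒ YES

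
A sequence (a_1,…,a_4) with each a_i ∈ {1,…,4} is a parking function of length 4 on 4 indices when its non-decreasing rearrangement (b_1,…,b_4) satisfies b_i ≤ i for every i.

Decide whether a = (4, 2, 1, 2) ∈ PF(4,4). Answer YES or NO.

YES

Order a: b = (1, 2, 2, 4).
  b_1=1 ≤ 1
  b_2=2 ≤ 2
  b_3=2 ≤ 3
  b_4=4 ≤ 4
All bounds hold ⇒ YES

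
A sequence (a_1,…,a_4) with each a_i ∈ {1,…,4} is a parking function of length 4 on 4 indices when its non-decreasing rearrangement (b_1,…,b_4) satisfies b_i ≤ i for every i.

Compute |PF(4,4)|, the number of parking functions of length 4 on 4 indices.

|PF| = 1·5^3 = 1·125 = 125 [KW]
Example (2,1,2,3) → sorted (1,2,2,3): b_i ≤ i ∀i, a PF.

125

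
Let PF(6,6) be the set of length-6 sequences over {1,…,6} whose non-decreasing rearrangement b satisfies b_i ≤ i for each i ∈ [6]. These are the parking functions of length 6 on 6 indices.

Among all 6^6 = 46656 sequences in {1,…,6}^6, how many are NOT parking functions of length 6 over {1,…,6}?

29849

|PF| = (6−6+1)·(6+1)^(6−1) = 1 · 16807 = 16807 (Pollak)
E.g. (4,4,4,6,1,4) → sorted (1,4,4,4,4,6): b_2=4>2, not a PF.
Total 46656; non-PF = 46656−16807 = 29849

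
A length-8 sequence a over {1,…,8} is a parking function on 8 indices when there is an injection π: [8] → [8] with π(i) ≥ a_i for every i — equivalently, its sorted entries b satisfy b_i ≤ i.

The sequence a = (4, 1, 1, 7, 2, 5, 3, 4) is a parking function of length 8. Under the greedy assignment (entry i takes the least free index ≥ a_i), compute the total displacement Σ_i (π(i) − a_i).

9

Σπ = 36 ({1..8} each once); Σa = 4+1+1+7+2+5+3+4 = 27; disp = 36−27 = 9.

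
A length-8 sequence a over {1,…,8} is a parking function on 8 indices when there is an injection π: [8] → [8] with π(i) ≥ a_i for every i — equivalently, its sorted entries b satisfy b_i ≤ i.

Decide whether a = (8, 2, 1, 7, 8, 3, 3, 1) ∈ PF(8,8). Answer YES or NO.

NO

Sorted: b = (1, 1, 2, 3, 3, 7, 8, 8).
  b_1=1 ≤ 1
  b_2=1 ≤ 2
  b_3=2 ≤ 3
  b_4=3 ≤ 4
  b_5=3 ≤ 5
  b_6=7 > 6
  fails at i=6 ⇒ NO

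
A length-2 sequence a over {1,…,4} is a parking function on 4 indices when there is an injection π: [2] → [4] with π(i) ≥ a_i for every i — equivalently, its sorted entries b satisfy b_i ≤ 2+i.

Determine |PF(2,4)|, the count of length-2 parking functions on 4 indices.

Count = 3·5^1 = 3×5 = 15 (Konheim–Weiss)
One tuple (3,2) → sorted (2,3): b_i ≤ 2+i ∀i, a PF.

15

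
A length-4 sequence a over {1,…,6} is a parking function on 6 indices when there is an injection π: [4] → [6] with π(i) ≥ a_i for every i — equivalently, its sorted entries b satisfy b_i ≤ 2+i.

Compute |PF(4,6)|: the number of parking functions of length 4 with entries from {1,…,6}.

1029

#PF = 3·7^3 = 3×343 = 1029 (Pollak)
One tuple (2,4,1,5) → sorted (1,2,4,5): b_i ≤ 2+i ∀i, a PF.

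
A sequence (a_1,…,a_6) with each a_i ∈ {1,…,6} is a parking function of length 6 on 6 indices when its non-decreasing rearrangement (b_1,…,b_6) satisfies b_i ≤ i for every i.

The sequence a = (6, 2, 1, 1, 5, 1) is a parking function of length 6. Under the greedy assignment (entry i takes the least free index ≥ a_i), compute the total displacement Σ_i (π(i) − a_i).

5

Σπ = 21 ({1..6} each once); Σa = 6+2+1+1+5+1 = 16; disp = 21−16 = 5.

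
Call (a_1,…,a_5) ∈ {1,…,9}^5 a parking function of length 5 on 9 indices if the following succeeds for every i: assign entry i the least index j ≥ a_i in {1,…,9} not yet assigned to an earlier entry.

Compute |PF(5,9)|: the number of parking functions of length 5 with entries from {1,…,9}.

Count = (9−5+1)·(9+1)^(5−1) = 5×10000 = 50000
Check (1,2,3,6,9) → sorted (1,2,3,6,9): b_i ≤ 4+i ∀i, a PF.

50000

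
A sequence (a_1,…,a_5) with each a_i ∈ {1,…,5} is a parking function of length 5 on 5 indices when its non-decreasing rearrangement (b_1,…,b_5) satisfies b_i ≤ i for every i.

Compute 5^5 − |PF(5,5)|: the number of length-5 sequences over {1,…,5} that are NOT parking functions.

Count = (5−5+1)·(5+1)^(5−1) = 1·1296 = 1296 (Konheim–Weiss)
Check (5,4,5,2,5) → sorted (2,4,5,5,5): b_1=2>1, not a PF.
5^5 − 1296 = 3125 − 1296 = 1829

1829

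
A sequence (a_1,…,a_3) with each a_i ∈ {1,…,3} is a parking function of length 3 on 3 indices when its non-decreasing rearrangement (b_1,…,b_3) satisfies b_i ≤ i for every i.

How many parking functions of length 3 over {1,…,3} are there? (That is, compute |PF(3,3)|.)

16

|PF| = (3−3+1)·(3+1)^(3−1) = 1×16 = 16
One tuple (1,1,3) → sorted (1,1,3): b_i ≤ i ∀i, a PF.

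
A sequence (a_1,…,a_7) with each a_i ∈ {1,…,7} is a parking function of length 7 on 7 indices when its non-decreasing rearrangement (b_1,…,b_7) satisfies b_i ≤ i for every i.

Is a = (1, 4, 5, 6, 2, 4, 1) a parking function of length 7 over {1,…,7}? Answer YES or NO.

Order a: b = (1, 1, 2, 4, 4, 5, 6).
  b_1=1 ≤ 1
  b_2=1 ≤ 2
  b_3=2 ≤ 3
  b_4=4 ≤ 4
  b_5=4 ≤ 5
  b_6=5 ≤ 6
  b_7=6 ≤ 7
All bounds hold ⇒ YES

YES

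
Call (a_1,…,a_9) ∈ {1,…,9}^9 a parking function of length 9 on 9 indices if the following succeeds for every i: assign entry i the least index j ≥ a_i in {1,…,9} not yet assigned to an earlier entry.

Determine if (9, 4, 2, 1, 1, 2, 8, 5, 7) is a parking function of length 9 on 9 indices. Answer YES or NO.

Rearranged: b = (1, 1, 2, 2, 4, 5, 7, 8, 9).
  b_1=1 ≤ 1
  b_2=1 ≤ 2
  b_3=2 ≤ 3
  b_4=2 ≤ 4
  b_5=4 ≤ 5
  b_6=5 ≤ 6
  b_7=7 ≤ 7
  b_8=8 ≤ 8
  b_9=9 ≤ 9
All bounds hold ⇒ YES

YES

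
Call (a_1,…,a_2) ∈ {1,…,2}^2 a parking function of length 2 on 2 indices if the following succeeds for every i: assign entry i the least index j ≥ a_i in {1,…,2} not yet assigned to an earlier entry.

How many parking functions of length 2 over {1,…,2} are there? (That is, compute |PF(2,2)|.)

3

#PF = 1·3^1 = 1·3 = 3 (Konheim–Weiss)
E.g. (1,1) → sorted (1,1): b_i ≤ i ∀i, a PF.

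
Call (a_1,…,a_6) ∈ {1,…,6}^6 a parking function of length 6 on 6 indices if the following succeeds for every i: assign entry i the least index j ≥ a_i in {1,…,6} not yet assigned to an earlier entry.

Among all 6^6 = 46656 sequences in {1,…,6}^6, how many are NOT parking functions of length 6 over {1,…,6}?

29849

#PF = (6−6+1)·(6+1)^(6−1) = 1×16807 = 16807 (Konheim–Weiss)
Example (5,3,3,3,5,5) → sorted (3,3,3,5,5,5): b_1=3>1, not a PF.
Total 46656; non-PF = 46656−16807 = 29849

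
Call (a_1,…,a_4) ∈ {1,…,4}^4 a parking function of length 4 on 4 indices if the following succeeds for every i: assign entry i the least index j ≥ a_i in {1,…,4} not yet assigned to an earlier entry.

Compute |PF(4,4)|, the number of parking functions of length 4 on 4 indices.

125

#PF = (4+1−4)·(4+1)^{4−1} = 1×125 = 125 (Pollak)
E.g. (1,1,3,2) → sorted (1,1,2,3): b_i ≤ i ∀i, a PF.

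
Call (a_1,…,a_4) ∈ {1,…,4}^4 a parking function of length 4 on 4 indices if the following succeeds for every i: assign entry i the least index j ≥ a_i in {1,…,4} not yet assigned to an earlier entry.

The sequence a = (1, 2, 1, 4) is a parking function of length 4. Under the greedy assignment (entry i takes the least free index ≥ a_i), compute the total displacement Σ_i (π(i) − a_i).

Σπ = 4·5/2 = 10 (π permutes [4]); Σa = 1+2+1+4 = 8; disp = 10−8 = 2.

2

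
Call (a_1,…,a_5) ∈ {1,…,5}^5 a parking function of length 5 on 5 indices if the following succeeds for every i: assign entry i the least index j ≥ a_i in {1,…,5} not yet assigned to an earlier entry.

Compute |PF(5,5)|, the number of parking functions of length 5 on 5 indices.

1296

|PF| = (5+1−5)·(5+1)^{5−1} = 1×1296 = 1296 (Konheim–Weiss)
Check (1,4,2,3,4) → sorted (1,2,3,4,4): b_i ≤ i ∀i, a PF.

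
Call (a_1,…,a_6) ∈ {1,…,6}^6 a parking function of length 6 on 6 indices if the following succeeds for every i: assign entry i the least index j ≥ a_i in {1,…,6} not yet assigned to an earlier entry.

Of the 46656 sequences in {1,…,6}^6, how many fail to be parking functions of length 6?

29849

Count = (6+1−6)·(6+1)^{6−1} = 1·16807 = 16807 (Konheim–Weiss)
E.g. (6,6,2,4,6,1) → sorted (1,2,4,6,6,6): b_3=4>3, not a PF.
6^6 − 16807 = 46656 − 16807 = 29849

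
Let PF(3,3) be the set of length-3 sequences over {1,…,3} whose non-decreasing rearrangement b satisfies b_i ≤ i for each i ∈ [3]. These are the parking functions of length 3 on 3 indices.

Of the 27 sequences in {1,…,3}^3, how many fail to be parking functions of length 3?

#PF = (3−3+1)·(3+1)^(3−1) = 1·16 = 16 (Pollak)
Check (3,3,3) → sorted (3,3,3): b_1=3>1, not a PF.
3^3 − 16 = 27 − 16 = 11

11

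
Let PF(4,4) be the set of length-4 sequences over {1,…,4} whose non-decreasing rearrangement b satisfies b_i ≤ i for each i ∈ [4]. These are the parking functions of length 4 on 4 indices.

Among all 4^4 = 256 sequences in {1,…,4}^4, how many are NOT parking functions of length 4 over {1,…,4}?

#PF = (4+1−4)·(4+1)^{4−1} = 1·125 = 125 (Pollak)
Check (3,4,2,4) → sorted (2,3,4,4): b_1=2>1, not a PF.
4^4 − 125 = 256 − 125 = 131

131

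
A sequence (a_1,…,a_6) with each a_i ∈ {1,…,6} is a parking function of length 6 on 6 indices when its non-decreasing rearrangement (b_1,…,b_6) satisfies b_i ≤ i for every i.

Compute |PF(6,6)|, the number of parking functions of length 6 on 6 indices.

16807

|PF(6,6)| = (7−6)·7^(6−1) = 1×16807 = 16807 (Konheim–Weiss)
Check (1,1,4,3,3,6) → sorted (1,1,3,3,4,6): b_i ≤ i ∀i, a PF.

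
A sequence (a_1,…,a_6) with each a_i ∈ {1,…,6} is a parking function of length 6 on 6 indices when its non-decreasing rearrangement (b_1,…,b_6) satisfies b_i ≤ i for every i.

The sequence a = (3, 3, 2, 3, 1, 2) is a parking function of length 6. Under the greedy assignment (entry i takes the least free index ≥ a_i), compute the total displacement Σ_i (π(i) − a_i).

Σπ = 6·7/2 = 21 (π permutes [6]); Σa = 3+3+2+3+1+2 = 14; disp = 21−14 = 7.

7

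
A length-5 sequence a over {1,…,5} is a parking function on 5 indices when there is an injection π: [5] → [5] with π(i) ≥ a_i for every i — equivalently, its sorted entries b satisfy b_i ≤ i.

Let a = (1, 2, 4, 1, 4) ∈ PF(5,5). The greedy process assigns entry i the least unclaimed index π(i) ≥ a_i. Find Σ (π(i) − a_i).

3

Σπ = 15 ({1..5} each once); Σa = 1+2+4+1+4 = 12; disp = 15−12 = 3.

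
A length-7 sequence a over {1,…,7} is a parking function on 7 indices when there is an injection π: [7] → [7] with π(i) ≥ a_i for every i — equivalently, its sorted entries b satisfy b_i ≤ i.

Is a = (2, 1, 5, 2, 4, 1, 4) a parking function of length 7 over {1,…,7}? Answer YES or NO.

YES

Rearranged: b = (1, 1, 2, 2, 4, 4, 5).
  b_1=1 ≤ 1
  b_2=1 ≤ 2
  b_3=2 ≤ 3
  b_4=2 ≤ 4
  b_5=4 ≤ 5
  b_6=4 ≤ 6
  b_7=5 ≤ 7
All bounds hold ⇒ YES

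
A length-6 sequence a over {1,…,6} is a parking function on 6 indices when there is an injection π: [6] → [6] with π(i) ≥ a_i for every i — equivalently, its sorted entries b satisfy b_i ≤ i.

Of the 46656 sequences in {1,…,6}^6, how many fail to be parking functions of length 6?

29849

#PF = 1·7^5 = 1·16807 = 16807
Example (6,3,3,4,5,4) → sorted (3,3,4,4,5,6): b_1=3>1, not a PF.
Total 46656; non-PF = 46656−16807 = 29849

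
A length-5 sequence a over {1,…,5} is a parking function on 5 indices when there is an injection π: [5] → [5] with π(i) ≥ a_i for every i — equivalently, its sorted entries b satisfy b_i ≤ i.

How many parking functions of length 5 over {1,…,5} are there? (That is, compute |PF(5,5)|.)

|PF| = (5−5+1)·(5+1)^(5−1) = 1 · 1296 = 1296 [KW]
Example (1,2,5,4,3) → sorted (1,2,3,4,5): b_i ≤ i ∀i, a PF.

1296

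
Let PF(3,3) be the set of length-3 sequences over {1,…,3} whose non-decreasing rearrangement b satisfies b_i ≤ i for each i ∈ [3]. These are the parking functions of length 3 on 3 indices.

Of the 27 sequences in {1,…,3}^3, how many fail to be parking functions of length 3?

11

Count = (4−3)·4^(3−1) = 1 · 16 = 16 (Konheim–Weiss)
E.g. (3,1,3) → sorted (1,3,3): b_2=3>2, not a PF.
Total 27; non-PF = 27−16 = 11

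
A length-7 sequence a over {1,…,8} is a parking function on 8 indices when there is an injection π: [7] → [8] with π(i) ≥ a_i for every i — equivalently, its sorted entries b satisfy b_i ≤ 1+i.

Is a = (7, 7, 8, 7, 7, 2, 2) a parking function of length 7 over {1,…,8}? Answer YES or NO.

Order a: b = (2, 2, 7, 7, 7, 7, 8).
  b_1=2 ≤ 2
  b_2=2 ≤ 3
  b_3=7 > 4
  fails at i=3 ⇒ NO

NO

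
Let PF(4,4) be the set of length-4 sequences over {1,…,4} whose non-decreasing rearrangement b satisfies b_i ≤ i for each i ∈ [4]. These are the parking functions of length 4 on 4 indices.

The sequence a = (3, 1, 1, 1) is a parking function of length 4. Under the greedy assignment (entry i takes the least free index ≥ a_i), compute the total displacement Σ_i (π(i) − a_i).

Σπ = 10 ({1..4} each once); Σa = 3+1+1+1 = 6; disp = 10−6 = 4.

4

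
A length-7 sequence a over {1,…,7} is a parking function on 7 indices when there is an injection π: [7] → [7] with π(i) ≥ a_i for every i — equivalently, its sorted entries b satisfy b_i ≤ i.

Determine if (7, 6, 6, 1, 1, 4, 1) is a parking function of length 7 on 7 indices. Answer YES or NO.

NO

Rearranged: b = (1, 1, 1, 4, 6, 6, 7).
  b_1=1 ≤ 1
  b_2=1 ≤ 2
  b_3=1 ≤ 3
  b_4=4 ≤ 4
  b_5=6 > 5
  fails at i=5 ⇒ NO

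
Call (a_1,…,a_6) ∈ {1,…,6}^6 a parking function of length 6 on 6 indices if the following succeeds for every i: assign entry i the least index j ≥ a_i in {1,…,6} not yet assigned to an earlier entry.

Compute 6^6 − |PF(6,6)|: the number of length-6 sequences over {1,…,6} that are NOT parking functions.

29849

|PF(6,6)| = 1·7^5 = 1×16807 = 16807 [KW]
E.g. (3,2,4,6,3,5) → sorted (2,3,3,4,5,6): b_1=2>1, not a PF.
6^6 − 16807 = 46656 − 16807 = 29849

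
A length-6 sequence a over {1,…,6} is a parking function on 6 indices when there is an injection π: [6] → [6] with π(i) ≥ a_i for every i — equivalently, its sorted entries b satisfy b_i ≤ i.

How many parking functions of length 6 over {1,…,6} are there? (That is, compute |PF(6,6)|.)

Count = (7−6)·7^(6−1) = 1·16807 = 16807 (Konheim–Weiss)
Check (5,2,3,6,3,1) → sorted (1,2,3,3,5,6): b_i ≤ i ∀i, a PF.

16807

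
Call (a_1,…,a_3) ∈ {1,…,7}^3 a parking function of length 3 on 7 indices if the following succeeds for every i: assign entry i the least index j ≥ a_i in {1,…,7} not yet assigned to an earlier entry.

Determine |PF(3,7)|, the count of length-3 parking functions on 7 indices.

320

#PF = (7−3+1)·(7+1)^(3−1) = 5·64 = 320 (Konheim–Weiss)
One tuple (4,5,7) → sorted (4,5,7): b_i ≤ 4+i ∀i, a PF.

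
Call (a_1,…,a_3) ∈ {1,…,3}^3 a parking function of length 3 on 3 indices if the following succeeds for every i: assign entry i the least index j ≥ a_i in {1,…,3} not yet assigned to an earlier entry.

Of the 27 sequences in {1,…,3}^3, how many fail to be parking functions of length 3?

Count = 1·4^2 = 1 · 16 = 16 (Konheim–Weiss)
E.g. (3,2,3) → sorted (2,3,3): b_1=2>1, not a PF.
Total 27; non-PF = 27−16 = 11

11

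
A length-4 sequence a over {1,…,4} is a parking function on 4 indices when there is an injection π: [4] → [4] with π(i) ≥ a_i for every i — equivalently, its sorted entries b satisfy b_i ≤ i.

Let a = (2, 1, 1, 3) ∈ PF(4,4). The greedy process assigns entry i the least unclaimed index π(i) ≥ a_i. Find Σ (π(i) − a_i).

Σπ = 4·5/2 = 10 (π permutes [4]); Σa = 2+1+1+3 = 7; disp = 10−7 = 3.

3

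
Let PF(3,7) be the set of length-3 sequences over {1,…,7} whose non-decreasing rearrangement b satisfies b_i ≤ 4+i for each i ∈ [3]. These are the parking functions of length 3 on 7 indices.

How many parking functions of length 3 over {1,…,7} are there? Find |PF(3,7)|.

Count = (7+1−3)·(7+1)^{3−1} = 5×64 = 320
One tuple (4,2,5) → sorted (2,4,5): b_i ≤ 4+i ∀i, a PF.

320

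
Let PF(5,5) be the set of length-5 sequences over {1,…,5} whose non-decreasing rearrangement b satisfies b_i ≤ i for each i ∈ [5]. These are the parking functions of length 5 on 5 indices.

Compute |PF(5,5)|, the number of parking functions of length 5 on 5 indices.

1296

Count = 1·6^4 = 1·1296 = 1296 (Pollak)
Example (5,1,2,4,1) → sorted (1,1,2,4,5): b_i ≤ i ∀i, a PF.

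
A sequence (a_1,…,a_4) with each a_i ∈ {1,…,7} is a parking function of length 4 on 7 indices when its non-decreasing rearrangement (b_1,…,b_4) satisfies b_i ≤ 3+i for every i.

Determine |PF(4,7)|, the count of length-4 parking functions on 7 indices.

2048

Count = (7+1−4)·(7+1)^{4−1} = 4·512 = 2048 (Pollak)
Example (6,2,3,6) → sorted (2,3,6,6): b_i ≤ 3+i ∀i, a PF.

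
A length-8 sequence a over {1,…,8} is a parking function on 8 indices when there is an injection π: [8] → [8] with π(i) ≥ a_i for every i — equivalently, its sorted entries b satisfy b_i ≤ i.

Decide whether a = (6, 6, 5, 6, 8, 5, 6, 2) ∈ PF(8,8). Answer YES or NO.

Sorted: b = (2, 5, 5, 6, 6, 6, 6, 8).
  b_1=2 > 1
  fails at i=1 ⇒ NO

NO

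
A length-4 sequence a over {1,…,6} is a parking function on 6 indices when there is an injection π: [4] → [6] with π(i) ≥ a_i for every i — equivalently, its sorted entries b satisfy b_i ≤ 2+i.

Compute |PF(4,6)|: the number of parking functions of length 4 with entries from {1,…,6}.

#PF = (6+1−4)·(6+1)^{4−1} = 3×343 = 1029
Example (3,1,3,6) → sorted (1,3,3,6): b_i ≤ 2+i ∀i, a PF.

1029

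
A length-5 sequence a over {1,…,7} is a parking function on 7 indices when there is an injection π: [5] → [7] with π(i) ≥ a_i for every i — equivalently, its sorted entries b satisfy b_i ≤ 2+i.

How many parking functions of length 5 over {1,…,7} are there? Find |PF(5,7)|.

Count = (8−5)·8^(5−1) = 3·4096 = 12288 (Pollak)
E.g. (2,3,5,4,2) → sorted (2,2,3,4,5): b_i ≤ 2+i ∀i, a PF.

12288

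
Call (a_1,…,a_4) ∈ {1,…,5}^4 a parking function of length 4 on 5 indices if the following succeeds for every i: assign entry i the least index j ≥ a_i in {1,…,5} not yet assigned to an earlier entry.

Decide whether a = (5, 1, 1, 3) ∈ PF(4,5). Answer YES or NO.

Rearranged: b = (1, 1, 3, 5).
  b_1=1 ≤ 2
  b_2=1 ≤ 3
  b_3=3 ≤ 4
  b_4=5 ≤ 5
All bounds hold ⇒ YES

YES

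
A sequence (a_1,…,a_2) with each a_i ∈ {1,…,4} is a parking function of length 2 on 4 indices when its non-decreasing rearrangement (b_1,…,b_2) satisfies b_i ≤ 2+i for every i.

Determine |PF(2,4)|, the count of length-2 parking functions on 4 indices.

15

|PF(2,4)| = (4−2+1)·(4+1)^(2−1) = 3×5 = 15 (Konheim–Weiss)
E.g. (4,1) → sorted (1,4): b_i ≤ 2+i ∀i, a PF.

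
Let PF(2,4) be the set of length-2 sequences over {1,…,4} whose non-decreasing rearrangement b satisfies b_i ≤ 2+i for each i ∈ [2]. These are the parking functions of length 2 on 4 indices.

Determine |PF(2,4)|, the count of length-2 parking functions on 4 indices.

Count = (5−2)·5^(2−1) = 3×5 = 15 (Pollak)
One tuple (4,1) → sorted (1,4): b_i ≤ 2+i ∀i, a PF.

15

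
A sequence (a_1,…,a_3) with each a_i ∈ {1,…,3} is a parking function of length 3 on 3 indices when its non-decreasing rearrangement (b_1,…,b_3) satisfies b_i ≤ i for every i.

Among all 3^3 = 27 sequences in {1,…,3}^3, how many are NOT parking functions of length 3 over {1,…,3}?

|PF(3,3)| = (4−3)·4^(3−1) = 1 · 16 = 16 [KW]
E.g. (3,2,3) → sorted (2,3,3): b_1=2>1, not a PF.
Total 27; non-PF = 27−16 = 11

11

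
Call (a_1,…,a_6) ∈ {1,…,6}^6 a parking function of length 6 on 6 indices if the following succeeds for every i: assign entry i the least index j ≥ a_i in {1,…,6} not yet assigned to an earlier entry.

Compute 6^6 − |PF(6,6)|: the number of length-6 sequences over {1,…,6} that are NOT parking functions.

29849

|PF(6,6)| = 1·7^5 = 1×16807 = 16807
E.g. (6,5,5,1,3,6) → sorted (1,3,5,5,6,6): b_2=3>2, not a PF.
So 46656 − 16807 = 29849 fail.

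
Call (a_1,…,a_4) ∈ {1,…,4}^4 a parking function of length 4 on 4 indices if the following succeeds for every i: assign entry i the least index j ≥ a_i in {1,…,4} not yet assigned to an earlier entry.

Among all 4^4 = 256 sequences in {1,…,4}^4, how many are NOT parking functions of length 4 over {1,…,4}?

131

#PF = (4+1−4)·(4+1)^{4−1} = 1×125 = 125 (Konheim–Weiss)
E.g. (4,2,3,3) → sorted (2,3,3,4): b_1=2>1, not a PF.
So 256 − 125 = 131 fail.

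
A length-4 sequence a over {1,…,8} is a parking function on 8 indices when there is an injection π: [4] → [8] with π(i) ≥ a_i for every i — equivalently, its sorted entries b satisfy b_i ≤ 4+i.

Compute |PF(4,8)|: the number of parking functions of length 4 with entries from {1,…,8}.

3645

Count = (8+1−4)·(8+1)^{4−1} = 5×729 = 3645
Example (6,4,7,8) → sorted (4,6,7,8): b_i ≤ 4+i ∀i, a PF.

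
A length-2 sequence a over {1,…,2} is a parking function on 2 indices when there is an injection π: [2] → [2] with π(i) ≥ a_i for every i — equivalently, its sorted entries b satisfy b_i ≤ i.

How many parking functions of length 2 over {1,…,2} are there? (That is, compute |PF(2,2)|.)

3

|PF| = (2−2+1)·(2+1)^(2−1) = 1·3 = 3
One tuple (1,2) → sorted (1,2): b_i ≤ i ∀i, a PF.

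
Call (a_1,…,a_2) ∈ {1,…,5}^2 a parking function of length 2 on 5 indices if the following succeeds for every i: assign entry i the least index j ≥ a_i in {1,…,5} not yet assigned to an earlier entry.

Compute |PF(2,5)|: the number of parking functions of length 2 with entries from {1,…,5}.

|PF| = (5−2+1)·(5+1)^(2−1) = 4 · 6 = 24 [KW]
One tuple (1,5) → sorted (1,5): b_i ≤ 3+i ∀i, a PF.

24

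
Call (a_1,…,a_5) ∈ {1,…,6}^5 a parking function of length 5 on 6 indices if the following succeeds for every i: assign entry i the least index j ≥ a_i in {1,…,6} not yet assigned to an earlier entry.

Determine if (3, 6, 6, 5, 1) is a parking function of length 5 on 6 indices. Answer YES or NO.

Sorted: b = (1, 3, 5, 6, 6).
  b_1=1 ≤ 2
  b_2=3 ≤ 3
  b_3=5 > 4
  fails at i=3 ⇒ NO

NO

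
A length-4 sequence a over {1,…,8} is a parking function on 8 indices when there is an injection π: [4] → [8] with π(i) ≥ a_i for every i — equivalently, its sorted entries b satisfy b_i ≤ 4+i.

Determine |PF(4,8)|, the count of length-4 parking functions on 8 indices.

3645

|PF(4,8)| = 5·9^3 = 5 · 729 = 3645 [KW]
Example (7,8,2,6) → sorted (2,6,7,8): b_i ≤ 4+i ∀i, a PF.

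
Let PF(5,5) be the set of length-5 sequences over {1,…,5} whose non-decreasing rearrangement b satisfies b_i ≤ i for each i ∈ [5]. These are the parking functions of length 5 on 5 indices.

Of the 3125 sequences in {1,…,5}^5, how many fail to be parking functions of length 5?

|PF| = (5+1−5)·(5+1)^{5−1} = 1×1296 = 1296
One tuple (3,4,5,4,5) → sorted (3,4,4,5,5): b_1=3>1, not a PF.
5^5 − 1296 = 3125 − 1296 = 1829

1829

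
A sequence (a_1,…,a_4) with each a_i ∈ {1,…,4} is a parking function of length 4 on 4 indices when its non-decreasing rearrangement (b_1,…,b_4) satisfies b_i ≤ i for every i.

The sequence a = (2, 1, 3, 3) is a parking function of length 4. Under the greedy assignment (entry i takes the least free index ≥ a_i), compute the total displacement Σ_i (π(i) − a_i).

Σπ = 10 ({1..4} each once); Σa = 2+1+3+3 = 9; disp = 10−9 = 1.

1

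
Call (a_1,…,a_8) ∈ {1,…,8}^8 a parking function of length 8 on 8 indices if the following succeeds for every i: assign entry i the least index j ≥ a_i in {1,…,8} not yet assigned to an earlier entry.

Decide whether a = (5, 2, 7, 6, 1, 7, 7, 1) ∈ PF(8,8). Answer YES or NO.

Rearranged: b = (1, 1, 2, 5, 6, 7, 7, 7).
  b_1=1 ≤ 1
  b_2=1 ≤ 2
  b_3=2 ≤ 3
  b_4=5 > 4
  fails at i=4 ⇒ NO

NO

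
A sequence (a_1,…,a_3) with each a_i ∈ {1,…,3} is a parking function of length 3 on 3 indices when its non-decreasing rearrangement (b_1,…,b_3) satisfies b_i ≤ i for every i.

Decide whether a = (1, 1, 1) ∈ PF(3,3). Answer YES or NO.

Rearranged: b = (1, 1, 1).
  b_1=1 ≤ 1
  b_2=1 ≤ 2
  b_3=1 ≤ 3
All bounds hold ⇒ YES

YES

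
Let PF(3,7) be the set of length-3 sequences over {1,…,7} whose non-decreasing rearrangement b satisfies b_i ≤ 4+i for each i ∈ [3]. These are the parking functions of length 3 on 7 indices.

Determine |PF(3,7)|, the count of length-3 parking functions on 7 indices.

320

Count = (7−3+1)·(7+1)^(3−1) = 5×64 = 320
E.g. (4,7,1) → sorted (1,4,7): b_i ≤ 4+i ∀i, a PF.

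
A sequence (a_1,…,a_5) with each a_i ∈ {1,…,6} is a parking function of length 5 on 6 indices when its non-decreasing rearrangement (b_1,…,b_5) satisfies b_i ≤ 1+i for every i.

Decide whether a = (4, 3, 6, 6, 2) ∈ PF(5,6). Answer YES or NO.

NO

Order a: b = (2, 3, 4, 6, 6).
  b_1=2 ≤ 2
  b_2=3 ≤ 3
  b_3=4 ≤ 4
  b_4=6 > 5
  fails at i=4 ⇒ NO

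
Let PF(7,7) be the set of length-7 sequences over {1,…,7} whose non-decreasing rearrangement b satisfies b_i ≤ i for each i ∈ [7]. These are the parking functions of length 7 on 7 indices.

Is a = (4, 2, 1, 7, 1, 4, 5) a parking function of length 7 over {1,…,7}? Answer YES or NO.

YES

Rearranged: b = (1, 1, 2, 4, 4, 5, 7).
  b_1=1 ≤ 1
  b_2=1 ≤ 2
  b_3=2 ≤ 3
  b_4=4 ≤ 4
  b_5=4 ≤ 5
  b_6=5 ≤ 6
  b_7=7 ≤ 7
All bounds hold ⇒ YES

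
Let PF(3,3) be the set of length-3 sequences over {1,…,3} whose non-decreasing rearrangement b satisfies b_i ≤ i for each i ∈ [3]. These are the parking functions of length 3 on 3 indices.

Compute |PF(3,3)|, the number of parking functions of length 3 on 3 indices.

16

|PF(3,3)| = (4−3)·4^(3−1) = 1×16 = 16
One tuple (1,3,2) → sorted (1,2,3): b_i ≤ i ∀i, a PF.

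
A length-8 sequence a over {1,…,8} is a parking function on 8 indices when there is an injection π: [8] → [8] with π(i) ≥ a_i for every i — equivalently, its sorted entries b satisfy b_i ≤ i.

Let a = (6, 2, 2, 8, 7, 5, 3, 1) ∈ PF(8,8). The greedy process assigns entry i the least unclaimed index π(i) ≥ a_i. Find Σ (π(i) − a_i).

Σπ = 36 ({1..8} each once); Σa = 6+2+2+8+7+5+3+1 = 34; disp = 36−34 = 2.

2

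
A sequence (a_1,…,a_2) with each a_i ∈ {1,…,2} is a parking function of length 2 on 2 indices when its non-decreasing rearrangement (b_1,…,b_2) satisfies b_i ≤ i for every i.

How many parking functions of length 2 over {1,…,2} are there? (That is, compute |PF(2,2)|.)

#PF = (3−2)·3^(2−1) = 1×3 = 3 (Konheim–Weiss)
One tuple (1,2) → sorted (1,2): b_i ≤ i ∀i, a PF.

3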